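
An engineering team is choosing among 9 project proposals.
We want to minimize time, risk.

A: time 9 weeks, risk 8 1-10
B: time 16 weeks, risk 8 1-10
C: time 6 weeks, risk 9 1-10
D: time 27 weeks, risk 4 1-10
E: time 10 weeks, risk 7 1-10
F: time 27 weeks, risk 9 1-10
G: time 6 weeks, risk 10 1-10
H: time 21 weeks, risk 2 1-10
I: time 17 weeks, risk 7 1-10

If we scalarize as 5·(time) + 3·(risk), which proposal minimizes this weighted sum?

C

A: 5·9 + 3·8 = 69
B: 5·16 + 3·8 = 104
C: 5·6 + 3·9 = 57
D: 5·27 + 3·4 = 147
E: 5·10 + 3·7 = 71
F: 5·27 + 3·9 = 162
G: 5·6 + 3·10 = 60
H: 5·21 + 3·2 = 111
I: 5·17 + 3·7 = 106
Lowest: C at 57.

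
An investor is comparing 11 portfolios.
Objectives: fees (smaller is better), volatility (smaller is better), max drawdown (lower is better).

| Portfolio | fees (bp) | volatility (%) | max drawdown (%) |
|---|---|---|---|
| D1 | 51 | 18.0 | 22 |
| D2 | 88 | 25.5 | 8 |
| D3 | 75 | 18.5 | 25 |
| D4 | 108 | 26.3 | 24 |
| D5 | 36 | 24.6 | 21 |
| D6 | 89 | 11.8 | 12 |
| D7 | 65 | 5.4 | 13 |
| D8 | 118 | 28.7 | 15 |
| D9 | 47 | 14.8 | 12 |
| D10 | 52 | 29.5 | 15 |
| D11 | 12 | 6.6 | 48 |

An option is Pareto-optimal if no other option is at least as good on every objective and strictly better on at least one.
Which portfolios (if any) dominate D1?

D9

D9: fees 47≤51, volatility 14.8≤18.0, max drawdown 12≤22 — dominates D1.
Others (D2, D3, D4, D5, D6, D7, D8, D10, D11) are each worse than D1 on at least one objective.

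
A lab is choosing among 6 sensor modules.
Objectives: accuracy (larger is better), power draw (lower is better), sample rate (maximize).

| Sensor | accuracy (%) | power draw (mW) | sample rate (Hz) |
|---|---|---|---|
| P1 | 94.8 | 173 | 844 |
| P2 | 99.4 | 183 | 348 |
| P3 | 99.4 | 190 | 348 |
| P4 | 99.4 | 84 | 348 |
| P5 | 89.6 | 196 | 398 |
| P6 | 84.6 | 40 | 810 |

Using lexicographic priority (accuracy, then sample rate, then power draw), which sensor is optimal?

First maximize accuracy: best is 99.4, kept {P2, P3, P4}.
Then maximize sample rate: best is 348, kept {P2, P3, P4}.
Then minimize power draw: best is 84, kept {P4}.

P4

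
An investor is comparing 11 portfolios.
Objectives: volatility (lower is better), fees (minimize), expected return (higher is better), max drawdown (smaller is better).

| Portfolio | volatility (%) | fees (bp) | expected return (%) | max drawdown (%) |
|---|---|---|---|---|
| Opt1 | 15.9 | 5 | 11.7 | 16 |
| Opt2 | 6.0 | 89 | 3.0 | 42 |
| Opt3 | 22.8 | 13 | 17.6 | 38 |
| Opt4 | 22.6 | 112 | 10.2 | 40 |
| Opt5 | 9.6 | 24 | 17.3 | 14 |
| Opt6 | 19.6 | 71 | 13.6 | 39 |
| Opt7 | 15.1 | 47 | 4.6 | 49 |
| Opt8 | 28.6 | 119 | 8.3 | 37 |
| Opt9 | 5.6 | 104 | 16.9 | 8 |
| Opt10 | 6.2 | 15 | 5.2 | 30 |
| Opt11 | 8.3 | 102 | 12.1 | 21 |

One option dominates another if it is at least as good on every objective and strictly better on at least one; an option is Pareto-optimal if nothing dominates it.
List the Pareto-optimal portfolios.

Opt1: not dominated (best fees).
Opt2: not dominated.
Opt3: not dominated (best expected return).
Opt4: dominated by Opt1 (volatility 15.9≤22.6, fees 5≤112, expected return 11.7≥10.2, max drawdown 16≤40).
Opt5: not dominated.
Opt6: dominated by Opt5 (volatility 9.6≤19.6, fees 24≤71, expected return 17.3≥13.6, max drawdown 14≤39).
Opt7: dominated by Opt5 (volatility 9.6≤15.1, fees 24≤47, expected return 17.3≥4.6, max drawdown 14≤49).
Opt8: dominated by Opt1 (volatility 15.9≤28.6, fees 5≤119, expected return 11.7≥8.3, max drawdown 16≤37).
Opt9: not dominated (best volatility).
Opt10: not dominated.
Opt11: not dominated.

Opt1, Opt2, Opt3, Opt5, Opt9, Opt10, Opt11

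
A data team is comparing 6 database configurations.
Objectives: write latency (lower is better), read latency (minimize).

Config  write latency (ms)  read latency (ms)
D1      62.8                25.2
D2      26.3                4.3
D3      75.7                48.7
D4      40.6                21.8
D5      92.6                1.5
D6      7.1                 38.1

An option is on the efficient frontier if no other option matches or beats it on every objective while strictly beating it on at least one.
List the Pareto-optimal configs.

D2, D5, D6

D1: dominated by D2 (write latency 26.3≤62.8, read latency 4.3≤25.2).
D2: not dominated.
D3: dominated by D1 (write latency 62.8≤75.7, read latency 25.2≤48.7).
D4: dominated by D2 (write latency 26.3≤40.6, read latency 4.3≤21.8).
D5: not dominated (best read latency).
D6: not dominated (best write latency).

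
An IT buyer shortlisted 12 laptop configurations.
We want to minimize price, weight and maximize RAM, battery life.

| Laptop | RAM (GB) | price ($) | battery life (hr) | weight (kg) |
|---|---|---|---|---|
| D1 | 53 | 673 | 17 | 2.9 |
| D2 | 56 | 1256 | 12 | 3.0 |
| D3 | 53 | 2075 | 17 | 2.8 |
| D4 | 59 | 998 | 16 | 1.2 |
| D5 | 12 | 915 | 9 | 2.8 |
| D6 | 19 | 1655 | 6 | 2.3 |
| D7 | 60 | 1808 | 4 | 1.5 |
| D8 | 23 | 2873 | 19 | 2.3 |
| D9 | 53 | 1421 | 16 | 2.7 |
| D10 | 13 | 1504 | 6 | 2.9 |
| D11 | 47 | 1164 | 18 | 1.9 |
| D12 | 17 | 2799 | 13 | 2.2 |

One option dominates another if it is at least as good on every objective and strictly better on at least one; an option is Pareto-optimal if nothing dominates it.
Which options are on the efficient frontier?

D1: not dominated (best price).
D2: dominated by D4 (RAM 59≥56, price 998≤1256, battery life 16≥12, weight 1.2≤3.0).
D3: not dominated.
D4: not dominated (best weight).
D5: not dominated.
D6: dominated by D4 (RAM 59≥19, price 998≤1655, battery life 16≥6, weight 1.2≤2.3).
D7: not dominated (best RAM).
D8: not dominated (best battery life).
D9: dominated by D4 (RAM 59≥53, price 998≤1421, battery life 16≥16, weight 1.2≤2.7).
D10: dominated by D1 (RAM 53≥13, price 673≤1504, battery life 17≥6, weight 2.9≤2.9).
D11: not dominated.
D12: dominated by D4 (RAM 59≥17, price 998≤2799, battery life 16≥13, weight 1.2≤2.2).

D1, D3, D4, D5, D7, D8, D11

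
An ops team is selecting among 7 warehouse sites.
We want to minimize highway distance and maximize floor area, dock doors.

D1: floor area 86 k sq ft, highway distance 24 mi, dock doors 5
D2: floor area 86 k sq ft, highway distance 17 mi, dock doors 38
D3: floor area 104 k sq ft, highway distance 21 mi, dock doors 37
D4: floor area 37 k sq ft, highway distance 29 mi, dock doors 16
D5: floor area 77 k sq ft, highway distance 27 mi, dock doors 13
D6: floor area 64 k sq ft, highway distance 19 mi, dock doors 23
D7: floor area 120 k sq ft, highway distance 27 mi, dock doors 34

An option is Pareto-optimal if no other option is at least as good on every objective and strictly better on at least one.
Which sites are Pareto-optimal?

D2, D3, D7

D1: dominated by D2 (floor area 86≥86, highway distance 17≤24, dock doors 38≥5).
D2: not dominated (best highway distance).
D3: not dominated.
D4: dominated by D2 (floor area 86≥37, highway distance 17≤29, dock doors 38≥16).
D5: dominated by D2 (floor area 86≥77, highway distance 17≤27, dock doors 38≥13).
D6: dominated by D2 (floor area 86≥64, highway distance 17≤19, dock doors 38≥23).
D7: not dominated (best floor area).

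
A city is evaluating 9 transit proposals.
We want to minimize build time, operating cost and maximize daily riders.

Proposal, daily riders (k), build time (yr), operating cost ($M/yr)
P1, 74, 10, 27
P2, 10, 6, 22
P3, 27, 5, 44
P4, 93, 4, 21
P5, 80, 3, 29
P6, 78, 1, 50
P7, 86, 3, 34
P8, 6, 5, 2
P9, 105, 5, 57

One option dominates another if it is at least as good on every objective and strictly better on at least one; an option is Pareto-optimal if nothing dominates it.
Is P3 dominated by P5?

P5 vs P3: daily riders 80≥27, build time 3≤5, operating cost 29≤44 — P5 is at least as good on every objective with at least one strict improvement.

Yes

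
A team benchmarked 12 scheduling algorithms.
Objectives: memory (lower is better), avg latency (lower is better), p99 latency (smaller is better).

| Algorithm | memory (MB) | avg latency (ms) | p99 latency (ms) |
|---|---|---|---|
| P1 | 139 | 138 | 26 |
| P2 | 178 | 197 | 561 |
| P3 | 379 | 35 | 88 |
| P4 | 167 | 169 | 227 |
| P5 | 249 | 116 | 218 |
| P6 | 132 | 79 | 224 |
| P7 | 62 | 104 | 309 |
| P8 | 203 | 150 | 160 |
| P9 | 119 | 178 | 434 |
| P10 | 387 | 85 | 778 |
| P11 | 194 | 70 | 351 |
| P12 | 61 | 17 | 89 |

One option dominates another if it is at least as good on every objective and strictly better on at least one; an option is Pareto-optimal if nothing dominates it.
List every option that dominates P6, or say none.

P12

P12: memory 61≤132, avg latency 17≤79, p99 latency 89≤224 — dominates P6.
Others (P1, P2, P3, P4, P5, P7, P8, P9, P10, P11) are each worse than P6 on at least one objective.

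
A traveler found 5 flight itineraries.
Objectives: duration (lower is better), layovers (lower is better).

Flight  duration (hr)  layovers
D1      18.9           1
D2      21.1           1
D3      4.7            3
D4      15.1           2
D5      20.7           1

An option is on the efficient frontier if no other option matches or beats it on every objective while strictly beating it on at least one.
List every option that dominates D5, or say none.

D1: duration 18.9≤20.7, layovers 1≤1 — dominates D5.
Others (D2, D3, D4) are each worse than D5 on at least one objective.

D1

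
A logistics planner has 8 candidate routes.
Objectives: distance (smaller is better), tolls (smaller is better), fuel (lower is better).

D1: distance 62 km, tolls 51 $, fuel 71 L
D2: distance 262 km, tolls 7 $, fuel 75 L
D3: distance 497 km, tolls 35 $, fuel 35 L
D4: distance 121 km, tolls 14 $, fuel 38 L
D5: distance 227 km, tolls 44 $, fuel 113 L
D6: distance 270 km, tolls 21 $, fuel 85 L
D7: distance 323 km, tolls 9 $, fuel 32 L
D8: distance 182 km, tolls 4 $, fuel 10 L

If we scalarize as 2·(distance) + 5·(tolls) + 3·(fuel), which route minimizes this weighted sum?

D1: 2·62 + 5·51 + 3·71 = 592
D2: 2·262 + 5·7 + 3·75 = 784
D3: 2·497 + 5·35 + 3·35 = 1274
D4: 2·121 + 5·14 + 3·38 = 426
D5: 2·227 + 5·44 + 3·113 = 1013
D6: 2·270 + 5·21 + 3·85 = 900
D7: 2·323 + 5·9 + 3·32 = 787
D8: 2·182 + 5·4 + 3·10 = 414
Lowest: D8 at 414.

D8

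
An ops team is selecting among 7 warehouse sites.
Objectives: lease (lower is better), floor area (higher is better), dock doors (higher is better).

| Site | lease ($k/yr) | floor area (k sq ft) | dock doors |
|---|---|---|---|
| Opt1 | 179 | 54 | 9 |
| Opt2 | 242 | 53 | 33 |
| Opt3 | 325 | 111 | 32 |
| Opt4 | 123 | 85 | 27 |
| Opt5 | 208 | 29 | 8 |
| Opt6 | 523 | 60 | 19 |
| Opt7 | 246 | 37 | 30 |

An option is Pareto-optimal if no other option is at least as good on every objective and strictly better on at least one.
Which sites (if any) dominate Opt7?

Opt2

Opt2: lease 242≤246, floor area 53≥37, dock doors 33≥30 — dominates Opt7.
Others (Opt1, Opt3, Opt4, Opt5, Opt6) are each worse than Opt7 on at least one objective.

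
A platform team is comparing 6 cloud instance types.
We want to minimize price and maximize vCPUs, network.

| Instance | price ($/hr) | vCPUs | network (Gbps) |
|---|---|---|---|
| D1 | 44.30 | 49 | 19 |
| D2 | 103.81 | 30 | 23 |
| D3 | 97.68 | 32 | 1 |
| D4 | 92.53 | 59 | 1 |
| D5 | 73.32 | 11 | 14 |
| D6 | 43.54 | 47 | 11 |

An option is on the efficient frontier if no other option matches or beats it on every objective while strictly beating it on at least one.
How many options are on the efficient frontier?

4

D1: not dominated.
D2: not dominated (best network).
D3: dominated by D1 (price 44.30≤97.68, vCPUs 49≥32, network 19≥1).
D4: not dominated (best vCPUs).
D5: dominated by D1 (price 44.30≤73.32, vCPUs 49≥11, network 19≥14).
D6: not dominated (best price).
Pareto-optimal: D1, D2, D4, D6 → 4.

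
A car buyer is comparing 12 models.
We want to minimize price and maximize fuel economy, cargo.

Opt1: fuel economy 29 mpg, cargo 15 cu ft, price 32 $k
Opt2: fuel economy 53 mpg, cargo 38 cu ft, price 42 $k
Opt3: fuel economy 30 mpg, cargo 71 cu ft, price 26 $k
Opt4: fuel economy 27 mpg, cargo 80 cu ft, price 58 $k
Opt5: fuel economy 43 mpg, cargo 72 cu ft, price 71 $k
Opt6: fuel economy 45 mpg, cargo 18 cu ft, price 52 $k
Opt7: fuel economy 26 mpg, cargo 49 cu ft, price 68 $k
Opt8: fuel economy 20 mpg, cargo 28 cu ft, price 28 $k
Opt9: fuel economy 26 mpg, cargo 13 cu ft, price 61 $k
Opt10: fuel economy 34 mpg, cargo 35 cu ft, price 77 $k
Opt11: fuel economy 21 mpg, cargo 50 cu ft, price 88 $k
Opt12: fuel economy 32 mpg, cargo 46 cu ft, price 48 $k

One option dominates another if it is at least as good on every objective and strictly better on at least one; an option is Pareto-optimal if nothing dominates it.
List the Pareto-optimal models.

Opt1: dominated by Opt3 (fuel economy 30≥29, cargo 71≥15, price 26≤32).
Opt2: not dominated (best fuel economy).
Opt3: not dominated (best price).
Opt4: not dominated (best cargo).
Opt5: not dominated.
Opt6: dominated by Opt2 (fuel economy 53≥45, cargo 38≥18, price 42≤52).
Opt7: dominated by Opt3 (fuel economy 30≥26, cargo 71≥49, price 26≤68).
Opt8: dominated by Opt3 (fuel economy 30≥20, cargo 71≥28, price 26≤28).
Opt9: dominated by Opt1 (fuel economy 29≥26, cargo 15≥13, price 32≤61).
Opt10: dominated by Opt2 (fuel economy 53≥34, cargo 38≥35, price 42≤77).
Opt11: dominated by Opt3 (fuel economy 30≥21, cargo 71≥50, price 26≤88).
Opt12: not dominated.

Opt2, Opt3, Opt4, Opt5, Opt12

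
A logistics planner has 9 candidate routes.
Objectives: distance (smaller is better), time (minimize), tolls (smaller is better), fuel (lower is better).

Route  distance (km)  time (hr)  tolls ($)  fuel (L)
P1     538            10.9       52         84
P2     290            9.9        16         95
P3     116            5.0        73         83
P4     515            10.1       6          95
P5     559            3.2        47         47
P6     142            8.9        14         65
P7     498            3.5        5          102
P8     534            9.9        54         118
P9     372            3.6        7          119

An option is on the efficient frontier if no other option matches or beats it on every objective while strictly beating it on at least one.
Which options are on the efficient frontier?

P3, P4, P5, P6, P7, P9

P1: dominated by P6 (distance 142≤538, time 8.9≤10.9, tolls 14≤52, fuel 65≤84).
P2: dominated by P6 (distance 142≤290, time 8.9≤9.9, tolls 14≤16, fuel 65≤95).
P3: not dominated (best distance).
P4: not dominated.
P5: not dominated (best time).
P6: not dominated.
P7: not dominated (best tolls).
P8: dominated by P2 (distance 290≤534, time 9.9≤9.9, tolls 16≤54, fuel 95≤118).
P9: not dominated.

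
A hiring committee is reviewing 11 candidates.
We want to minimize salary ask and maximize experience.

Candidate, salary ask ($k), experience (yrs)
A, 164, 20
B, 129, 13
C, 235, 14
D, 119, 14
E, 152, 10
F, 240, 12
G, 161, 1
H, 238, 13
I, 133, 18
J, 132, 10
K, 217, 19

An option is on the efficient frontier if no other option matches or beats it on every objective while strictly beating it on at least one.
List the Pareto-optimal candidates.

A, D, I

A: not dominated (best experience).
B: dominated by D (salary ask 119≤129, experience 14≥13).
C: dominated by A (salary ask 164≤235, experience 20≥14).
D: not dominated (best salary ask).
E: dominated by B (salary ask 129≤152, experience 13≥10).
F: dominated by A (salary ask 164≤240, experience 20≥12).
G: dominated by B (salary ask 129≤161, experience 13≥1).
H: dominated by A (salary ask 164≤238, experience 20≥13).
I: not dominated.
J: dominated by B (salary ask 129≤132, experience 13≥10).
K: dominated by A (salary ask 164≤217, experience 20≥19).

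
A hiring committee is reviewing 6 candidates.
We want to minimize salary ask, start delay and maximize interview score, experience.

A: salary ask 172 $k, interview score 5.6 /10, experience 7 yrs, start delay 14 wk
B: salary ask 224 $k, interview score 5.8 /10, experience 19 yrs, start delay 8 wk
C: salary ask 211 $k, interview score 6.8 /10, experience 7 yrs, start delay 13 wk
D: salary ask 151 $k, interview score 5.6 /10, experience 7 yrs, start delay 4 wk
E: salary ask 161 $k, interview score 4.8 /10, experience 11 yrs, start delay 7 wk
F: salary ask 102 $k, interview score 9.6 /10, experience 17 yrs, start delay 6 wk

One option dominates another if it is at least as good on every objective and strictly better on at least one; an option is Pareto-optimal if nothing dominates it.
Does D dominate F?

No

D vs F: D is worse on salary ask (151 vs 102), so it does not dominate F.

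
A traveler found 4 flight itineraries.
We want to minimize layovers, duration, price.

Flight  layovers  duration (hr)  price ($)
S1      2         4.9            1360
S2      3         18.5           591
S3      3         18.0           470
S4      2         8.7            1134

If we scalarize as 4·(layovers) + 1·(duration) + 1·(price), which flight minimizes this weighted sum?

S1: 4·2 + 1·4.9 + 1·1360 = 1372.9
S2: 4·3 + 1·18.5 + 1·591 = 621.5
S3: 4·3 + 1·18.0 + 1·470 = 500.0
S4: 4·2 + 1·8.7 + 1·1134 = 1150.7
Lowest: S3 at 500.0.

S3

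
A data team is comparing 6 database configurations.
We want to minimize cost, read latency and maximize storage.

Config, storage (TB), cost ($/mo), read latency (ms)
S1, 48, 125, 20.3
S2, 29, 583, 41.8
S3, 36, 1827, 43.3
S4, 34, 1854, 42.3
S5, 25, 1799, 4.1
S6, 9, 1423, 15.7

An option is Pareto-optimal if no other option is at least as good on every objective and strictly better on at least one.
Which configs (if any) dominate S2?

S1: storage 48≥29, cost 125≤583, read latency 20.3≤41.8 — dominates S2.
Others (S3, S4, S5, S6) are each worse than S2 on at least one objective.

S1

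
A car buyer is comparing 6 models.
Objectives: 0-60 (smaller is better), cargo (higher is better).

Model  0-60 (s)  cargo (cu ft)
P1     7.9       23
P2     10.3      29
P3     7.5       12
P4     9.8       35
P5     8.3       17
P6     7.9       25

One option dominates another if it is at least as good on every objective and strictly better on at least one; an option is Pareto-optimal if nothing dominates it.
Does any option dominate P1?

P6 vs P1: 0-60 7.9≤7.9, cargo 25≥23 — P6 is at least as good on every objective and strictly better on at least one, so P6 dominates P1.

Yes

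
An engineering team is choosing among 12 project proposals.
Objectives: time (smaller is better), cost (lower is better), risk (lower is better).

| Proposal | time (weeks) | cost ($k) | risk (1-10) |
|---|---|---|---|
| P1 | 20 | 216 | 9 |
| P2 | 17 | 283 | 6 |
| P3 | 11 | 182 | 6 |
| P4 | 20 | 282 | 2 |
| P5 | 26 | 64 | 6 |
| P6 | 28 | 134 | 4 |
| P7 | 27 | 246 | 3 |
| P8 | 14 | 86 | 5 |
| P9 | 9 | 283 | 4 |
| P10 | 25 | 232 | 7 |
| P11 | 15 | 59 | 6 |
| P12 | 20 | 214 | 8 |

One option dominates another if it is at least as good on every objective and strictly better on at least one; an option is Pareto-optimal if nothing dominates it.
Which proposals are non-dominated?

P3, P4, P6, P7, P8, P9, P11

P1: dominated by P3 (time 11≤20, cost 182≤216, risk 6≤9).
P2: dominated by P3 (time 11≤17, cost 182≤283, risk 6≤6).
P3: not dominated.
P4: not dominated (best risk).
P5: dominated by P11 (time 15≤26, cost 59≤64, risk 6≤6).
P6: not dominated.
P7: not dominated.
P8: not dominated.
P9: not dominated (best time).
P10: dominated by P3 (time 11≤25, cost 182≤232, risk 6≤7).
P11: not dominated (best cost).
P12: dominated by P3 (time 11≤20, cost 182≤214, risk 6≤8).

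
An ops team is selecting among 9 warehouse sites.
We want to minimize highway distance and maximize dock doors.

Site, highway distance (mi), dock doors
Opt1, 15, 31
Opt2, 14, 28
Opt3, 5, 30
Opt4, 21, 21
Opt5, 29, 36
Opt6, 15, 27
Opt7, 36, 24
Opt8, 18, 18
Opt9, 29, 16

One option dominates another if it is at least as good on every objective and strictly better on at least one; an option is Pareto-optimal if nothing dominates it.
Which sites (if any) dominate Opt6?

Opt1, Opt2, Opt3

Opt1: highway distance 15≤15, dock doors 31≥27 — dominates Opt6.
Opt2: highway distance 14≤15, dock doors 28≥27 — dominates Opt6.
Opt3: highway distance 5≤15, dock doors 30≥27 — dominates Opt6.
Others (Opt4, Opt5, Opt7, Opt8, Opt9) are each worse than Opt6 on at least one objective.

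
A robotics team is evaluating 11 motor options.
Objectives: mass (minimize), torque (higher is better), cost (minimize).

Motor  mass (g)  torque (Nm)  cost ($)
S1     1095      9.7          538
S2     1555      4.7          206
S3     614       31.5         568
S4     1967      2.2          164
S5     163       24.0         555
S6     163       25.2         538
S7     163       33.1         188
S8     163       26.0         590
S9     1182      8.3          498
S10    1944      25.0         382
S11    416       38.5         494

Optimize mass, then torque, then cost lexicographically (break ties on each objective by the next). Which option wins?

S7

First minimize mass: best is 163, kept {S5, S6, S7, S8}.
Then maximize torque: best is 33.1, kept {S7}.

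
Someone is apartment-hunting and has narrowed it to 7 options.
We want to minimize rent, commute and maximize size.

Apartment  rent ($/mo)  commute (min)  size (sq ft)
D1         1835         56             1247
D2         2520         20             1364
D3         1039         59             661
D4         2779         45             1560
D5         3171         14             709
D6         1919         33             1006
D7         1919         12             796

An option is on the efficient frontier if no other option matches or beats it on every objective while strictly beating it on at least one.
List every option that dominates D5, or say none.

D7

D7: rent 1919≤3171, commute 12≤14, size 796≥709 — dominates D5.
Others (D1, D2, D3, D4, D6) are each worse than D5 on at least one objective.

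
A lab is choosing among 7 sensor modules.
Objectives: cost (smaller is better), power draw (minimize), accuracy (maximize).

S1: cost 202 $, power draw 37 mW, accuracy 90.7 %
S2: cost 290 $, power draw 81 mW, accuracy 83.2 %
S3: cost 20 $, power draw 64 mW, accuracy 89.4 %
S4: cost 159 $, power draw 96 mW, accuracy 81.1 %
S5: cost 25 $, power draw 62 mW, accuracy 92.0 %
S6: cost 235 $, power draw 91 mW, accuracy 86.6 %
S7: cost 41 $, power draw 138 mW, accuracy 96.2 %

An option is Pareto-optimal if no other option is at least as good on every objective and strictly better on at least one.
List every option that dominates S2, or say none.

S1, S3, S5

S1: cost 202≤290, power draw 37≤81, accuracy 90.7≥83.2 — dominates S2.
S3: cost 20≤290, power draw 64≤81, accuracy 89.4≥83.2 — dominates S2.
S5: cost 25≤290, power draw 62≤81, accuracy 92.0≥83.2 — dominates S2.
Others (S4, S6, S7) are each worse than S2 on at least one objective.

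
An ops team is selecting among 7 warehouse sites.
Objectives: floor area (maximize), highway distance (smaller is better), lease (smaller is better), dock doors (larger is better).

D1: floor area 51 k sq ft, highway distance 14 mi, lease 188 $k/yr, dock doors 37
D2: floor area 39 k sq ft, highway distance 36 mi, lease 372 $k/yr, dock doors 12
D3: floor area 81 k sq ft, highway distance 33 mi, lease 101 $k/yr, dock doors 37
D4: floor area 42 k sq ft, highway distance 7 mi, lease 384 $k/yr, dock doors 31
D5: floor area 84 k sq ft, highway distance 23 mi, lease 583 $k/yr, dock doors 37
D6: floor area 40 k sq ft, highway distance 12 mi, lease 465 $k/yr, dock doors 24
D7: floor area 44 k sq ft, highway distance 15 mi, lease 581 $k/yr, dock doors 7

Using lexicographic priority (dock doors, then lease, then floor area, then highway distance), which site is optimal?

D3

First maximize dock doors: best is 37, kept {D1, D3, D5}.
Then minimize lease: best is 101, kept {D3}.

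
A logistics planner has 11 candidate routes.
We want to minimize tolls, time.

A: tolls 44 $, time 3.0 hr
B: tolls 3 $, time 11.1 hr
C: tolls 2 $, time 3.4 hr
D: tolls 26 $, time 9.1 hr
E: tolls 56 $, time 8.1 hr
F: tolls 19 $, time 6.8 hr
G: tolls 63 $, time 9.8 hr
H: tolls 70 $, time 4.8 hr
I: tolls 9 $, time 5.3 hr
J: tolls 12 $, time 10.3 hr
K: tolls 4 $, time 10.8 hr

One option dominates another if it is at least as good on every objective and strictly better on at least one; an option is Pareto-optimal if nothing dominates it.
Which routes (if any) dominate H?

A, C

A: tolls 44≤70, time 3.0≤4.8 — dominates H.
C: tolls 2≤70, time 3.4≤4.8 — dominates H.
Others (B, D, E, F, G, I, J, K) are each worse than H on at least one objective.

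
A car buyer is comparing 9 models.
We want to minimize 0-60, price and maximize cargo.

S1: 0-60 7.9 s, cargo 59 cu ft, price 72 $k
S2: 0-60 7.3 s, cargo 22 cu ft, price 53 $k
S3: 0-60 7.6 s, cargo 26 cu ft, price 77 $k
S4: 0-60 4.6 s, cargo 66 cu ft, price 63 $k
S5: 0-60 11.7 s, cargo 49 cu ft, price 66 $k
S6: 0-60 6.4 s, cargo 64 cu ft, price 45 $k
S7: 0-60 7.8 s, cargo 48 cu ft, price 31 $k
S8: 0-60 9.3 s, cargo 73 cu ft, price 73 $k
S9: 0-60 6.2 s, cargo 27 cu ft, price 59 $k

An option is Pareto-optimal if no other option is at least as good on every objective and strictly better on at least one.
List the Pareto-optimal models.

S4, S6, S7, S8, S9

S1: dominated by S4 (0-60 4.6≤7.9, cargo 66≥59, price 63≤72).
S2: dominated by S6 (0-60 6.4≤7.3, cargo 64≥22, price 45≤53).
S3: dominated by S4 (0-60 4.6≤7.6, cargo 66≥26, price 63≤77).
S4: not dominated (best 0-60).
S5: dominated by S4 (0-60 4.6≤11.7, cargo 66≥49, price 63≤66).
S6: not dominated.
S7: not dominated (best price).
S8: not dominated (best cargo).
S9: not dominated.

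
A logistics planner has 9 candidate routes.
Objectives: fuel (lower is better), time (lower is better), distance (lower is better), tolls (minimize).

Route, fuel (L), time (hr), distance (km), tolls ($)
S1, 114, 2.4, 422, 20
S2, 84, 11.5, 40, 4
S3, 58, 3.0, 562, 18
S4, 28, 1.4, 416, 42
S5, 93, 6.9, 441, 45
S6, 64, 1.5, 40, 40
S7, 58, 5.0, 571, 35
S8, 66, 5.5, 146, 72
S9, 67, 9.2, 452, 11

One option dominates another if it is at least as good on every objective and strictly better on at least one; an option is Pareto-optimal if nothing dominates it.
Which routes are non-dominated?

S1, S2, S3, S4, S6, S9

S1: not dominated.
S2: not dominated (best tolls).
S3: not dominated.
S4: not dominated (best fuel).
S5: dominated by S4 (fuel 28≤93, time 1.4≤6.9, distance 416≤441, tolls 42≤45).
S6: not dominated.
S7: dominated by S3 (fuel 58≤58, time 3.0≤5.0, distance 562≤571, tolls 18≤35).
S8: dominated by S6 (fuel 64≤66, time 1.5≤5.5, distance 40≤146, tolls 40≤72).
S9: not dominated.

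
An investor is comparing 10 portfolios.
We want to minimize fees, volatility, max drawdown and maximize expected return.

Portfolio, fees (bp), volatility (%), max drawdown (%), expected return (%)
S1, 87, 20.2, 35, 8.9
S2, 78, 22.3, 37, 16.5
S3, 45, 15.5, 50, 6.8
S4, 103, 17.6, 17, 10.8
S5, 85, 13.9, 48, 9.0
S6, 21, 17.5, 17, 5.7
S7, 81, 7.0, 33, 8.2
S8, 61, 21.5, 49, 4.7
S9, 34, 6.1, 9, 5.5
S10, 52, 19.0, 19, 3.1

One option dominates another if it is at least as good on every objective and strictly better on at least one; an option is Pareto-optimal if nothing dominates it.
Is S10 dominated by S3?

No

S3 vs S10: S3 is worse on max drawdown (50 vs 19), so it does not dominate S10.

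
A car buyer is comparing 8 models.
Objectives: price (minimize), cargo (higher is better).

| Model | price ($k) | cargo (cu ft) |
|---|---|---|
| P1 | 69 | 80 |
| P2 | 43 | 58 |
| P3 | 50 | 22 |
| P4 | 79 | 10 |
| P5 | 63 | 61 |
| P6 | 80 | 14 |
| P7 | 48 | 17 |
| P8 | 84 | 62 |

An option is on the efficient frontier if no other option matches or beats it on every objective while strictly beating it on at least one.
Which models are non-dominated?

P1: not dominated (best cargo).
P2: not dominated (best price).
P3: dominated by P2 (price 43≤50, cargo 58≥22).
P4: dominated by P1 (price 69≤79, cargo 80≥10).
P5: not dominated.
P6: dominated by P1 (price 69≤80, cargo 80≥14).
P7: dominated by P2 (price 43≤48, cargo 58≥17).
P8: dominated by P1 (price 69≤84, cargo 80≥62).

P1, P2, P5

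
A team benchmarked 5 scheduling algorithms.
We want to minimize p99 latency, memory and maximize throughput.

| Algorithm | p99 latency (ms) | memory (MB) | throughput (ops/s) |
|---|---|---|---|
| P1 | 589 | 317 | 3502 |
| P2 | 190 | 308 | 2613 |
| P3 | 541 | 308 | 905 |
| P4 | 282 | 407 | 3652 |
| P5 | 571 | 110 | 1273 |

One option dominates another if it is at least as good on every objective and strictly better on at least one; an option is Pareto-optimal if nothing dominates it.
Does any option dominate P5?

No

P1: worse on p99 latency (589 vs 571).
P2: worse on memory (308 vs 110).
P3: worse on memory (308 vs 110).
P4: worse on memory (407 vs 110).
No option is at least as good as P5 on every objective and strictly better on one.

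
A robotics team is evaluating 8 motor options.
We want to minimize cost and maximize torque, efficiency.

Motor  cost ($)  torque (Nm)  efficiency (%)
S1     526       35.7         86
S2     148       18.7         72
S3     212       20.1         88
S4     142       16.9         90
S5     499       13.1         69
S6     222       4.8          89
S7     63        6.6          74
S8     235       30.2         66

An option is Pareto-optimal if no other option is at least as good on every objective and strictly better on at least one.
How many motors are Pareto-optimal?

6

S1: not dominated (best torque).
S2: not dominated.
S3: not dominated.
S4: not dominated (best efficiency).
S5: dominated by S2 (cost 148≤499, torque 18.7≥13.1, efficiency 72≥69).
S6: dominated by S4 (cost 142≤222, torque 16.9≥4.8, efficiency 90≥89).
S7: not dominated (best cost).
S8: not dominated.
Pareto-optimal: S1, S2, S3, S4, S7, S8 → 6.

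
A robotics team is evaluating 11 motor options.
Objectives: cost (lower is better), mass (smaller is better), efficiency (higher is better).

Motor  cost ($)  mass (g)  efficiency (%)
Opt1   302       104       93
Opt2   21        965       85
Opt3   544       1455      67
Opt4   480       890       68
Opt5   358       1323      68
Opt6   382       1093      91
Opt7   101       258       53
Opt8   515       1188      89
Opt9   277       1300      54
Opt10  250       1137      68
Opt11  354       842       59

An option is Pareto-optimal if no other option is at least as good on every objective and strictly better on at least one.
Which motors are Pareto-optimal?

Opt1: not dominated (best mass).
Opt2: not dominated (best cost).
Opt3: dominated by Opt1 (cost 302≤544, mass 104≤1455, efficiency 93≥67).
Opt4: dominated by Opt1 (cost 302≤480, mass 104≤890, efficiency 93≥68).
Opt5: dominated by Opt1 (cost 302≤358, mass 104≤1323, efficiency 93≥68).
Opt6: dominated by Opt1 (cost 302≤382, mass 104≤1093, efficiency 93≥91).
Opt7: not dominated.
Opt8: dominated by Opt1 (cost 302≤515, mass 104≤1188, efficiency 93≥89).
Opt9: dominated by Opt2 (cost 21≤277, mass 965≤1300, efficiency 85≥54).
Opt10: dominated by Opt2 (cost 21≤250, mass 965≤1137, efficiency 85≥68).
Opt11: dominated by Opt1 (cost 302≤354, mass 104≤842, efficiency 93≥59).

Opt1, Opt2, Opt7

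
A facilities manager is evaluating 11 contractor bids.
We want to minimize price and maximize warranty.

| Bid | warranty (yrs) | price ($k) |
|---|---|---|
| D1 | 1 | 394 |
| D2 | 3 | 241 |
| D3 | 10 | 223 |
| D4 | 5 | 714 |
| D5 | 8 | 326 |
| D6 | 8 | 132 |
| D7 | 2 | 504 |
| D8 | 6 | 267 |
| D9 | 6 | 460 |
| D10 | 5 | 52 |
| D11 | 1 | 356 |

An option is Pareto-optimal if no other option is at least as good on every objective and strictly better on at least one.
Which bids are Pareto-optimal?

D1: dominated by D2 (warranty 3≥1, price 241≤394).
D2: dominated by D3 (warranty 10≥3, price 223≤241).
D3: not dominated (best warranty).
D4: dominated by D3 (warranty 10≥5, price 223≤714).
D5: dominated by D3 (warranty 10≥8, price 223≤326).
D6: not dominated.
D7: dominated by D2 (warranty 3≥2, price 241≤504).
D8: dominated by D3 (warranty 10≥6, price 223≤267).
D9: dominated by D3 (warranty 10≥6, price 223≤460).
D10: not dominated (best price).
D11: dominated by D2 (warranty 3≥1, price 241≤356).

D3, D6, D10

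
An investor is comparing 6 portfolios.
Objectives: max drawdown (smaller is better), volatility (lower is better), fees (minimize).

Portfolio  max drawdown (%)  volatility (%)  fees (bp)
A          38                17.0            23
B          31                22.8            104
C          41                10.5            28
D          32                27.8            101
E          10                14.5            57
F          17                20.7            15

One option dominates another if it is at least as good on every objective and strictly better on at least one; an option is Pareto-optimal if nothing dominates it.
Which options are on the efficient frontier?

A: not dominated.
B: dominated by E (max drawdown 10≤31, volatility 14.5≤22.8, fees 57≤104).
C: not dominated (best volatility).
D: dominated by E (max drawdown 10≤32, volatility 14.5≤27.8, fees 57≤101).
E: not dominated (best max drawdown).
F: not dominated (best fees).

A, C, E, F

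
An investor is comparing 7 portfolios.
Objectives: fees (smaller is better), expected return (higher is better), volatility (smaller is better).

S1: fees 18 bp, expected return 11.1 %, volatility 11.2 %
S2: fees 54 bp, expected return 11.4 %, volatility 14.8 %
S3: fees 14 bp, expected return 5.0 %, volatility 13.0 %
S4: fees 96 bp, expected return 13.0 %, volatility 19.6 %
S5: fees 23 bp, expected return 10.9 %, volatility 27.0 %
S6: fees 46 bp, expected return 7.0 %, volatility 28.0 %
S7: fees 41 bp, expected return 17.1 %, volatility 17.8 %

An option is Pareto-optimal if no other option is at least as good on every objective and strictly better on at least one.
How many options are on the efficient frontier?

4

S1: not dominated (best volatility).
S2: not dominated.
S3: not dominated (best fees).
S4: dominated by S7 (fees 41≤96, expected return 17.1≥13.0, volatility 17.8≤19.6).
S5: dominated by S1 (fees 18≤23, expected return 11.1≥10.9, volatility 11.2≤27.0).
S6: dominated by S1 (fees 18≤46, expected return 11.1≥7.0, volatility 11.2≤28.0).
S7: not dominated (best expected return).
Pareto-optimal: S1, S2, S3, S7 → 4.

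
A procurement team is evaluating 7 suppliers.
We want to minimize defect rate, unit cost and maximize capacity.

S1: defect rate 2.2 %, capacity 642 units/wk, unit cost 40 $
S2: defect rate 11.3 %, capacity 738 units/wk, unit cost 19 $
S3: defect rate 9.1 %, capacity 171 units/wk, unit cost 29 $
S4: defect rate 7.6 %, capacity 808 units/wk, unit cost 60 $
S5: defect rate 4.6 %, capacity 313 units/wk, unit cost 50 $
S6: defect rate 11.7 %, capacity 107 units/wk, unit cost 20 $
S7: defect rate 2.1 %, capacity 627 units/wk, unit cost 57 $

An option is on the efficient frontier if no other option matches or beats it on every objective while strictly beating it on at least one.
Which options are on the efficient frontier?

S1: not dominated.
S2: not dominated (best unit cost).
S3: not dominated.
S4: not dominated (best capacity).
S5: dominated by S1 (defect rate 2.2≤4.6, capacity 642≥313, unit cost 40≤50).
S6: dominated by S2 (defect rate 11.3≤11.7, capacity 738≥107, unit cost 19≤20).
S7: not dominated (best defect rate).

S1, S2, S3, S4, S7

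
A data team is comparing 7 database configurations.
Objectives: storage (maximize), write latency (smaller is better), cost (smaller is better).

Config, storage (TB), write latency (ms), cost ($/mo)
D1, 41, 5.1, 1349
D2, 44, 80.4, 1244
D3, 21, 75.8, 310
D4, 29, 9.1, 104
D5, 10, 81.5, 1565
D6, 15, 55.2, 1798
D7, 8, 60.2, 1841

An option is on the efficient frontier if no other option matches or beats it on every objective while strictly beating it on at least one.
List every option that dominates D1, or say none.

D2: worse on write latency (80.4 vs 5.1).
D3: worse on storage (21 vs 41).
D4: worse on storage (29 vs 41).
D5: worse on storage (10 vs 41).
D6: worse on storage (15 vs 41).
D7: worse on storage (8 vs 41).
No option dominates D1.

none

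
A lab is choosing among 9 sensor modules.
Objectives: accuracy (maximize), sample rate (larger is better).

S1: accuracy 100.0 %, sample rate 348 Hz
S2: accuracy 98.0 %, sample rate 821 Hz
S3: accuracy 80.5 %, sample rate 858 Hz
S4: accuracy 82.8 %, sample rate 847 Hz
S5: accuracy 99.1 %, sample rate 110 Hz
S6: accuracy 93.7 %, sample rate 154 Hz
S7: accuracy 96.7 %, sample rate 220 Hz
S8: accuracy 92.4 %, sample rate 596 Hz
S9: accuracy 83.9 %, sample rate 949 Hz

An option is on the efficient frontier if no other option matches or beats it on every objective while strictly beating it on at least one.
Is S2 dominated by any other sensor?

S1: worse on sample rate (348 vs 821).
S3: worse on accuracy (80.5 vs 98.0).
S4: worse on accuracy (82.8 vs 98.0).
S5: worse on sample rate (110 vs 821).
S6: worse on accuracy (93.7 vs 98.0).
S7: worse on accuracy (96.7 vs 98.0).
S8: worse on accuracy (92.4 vs 98.0).
S9: worse on accuracy (83.9 vs 98.0).
No option is at least as good as S2 on every objective and strictly better on one.

No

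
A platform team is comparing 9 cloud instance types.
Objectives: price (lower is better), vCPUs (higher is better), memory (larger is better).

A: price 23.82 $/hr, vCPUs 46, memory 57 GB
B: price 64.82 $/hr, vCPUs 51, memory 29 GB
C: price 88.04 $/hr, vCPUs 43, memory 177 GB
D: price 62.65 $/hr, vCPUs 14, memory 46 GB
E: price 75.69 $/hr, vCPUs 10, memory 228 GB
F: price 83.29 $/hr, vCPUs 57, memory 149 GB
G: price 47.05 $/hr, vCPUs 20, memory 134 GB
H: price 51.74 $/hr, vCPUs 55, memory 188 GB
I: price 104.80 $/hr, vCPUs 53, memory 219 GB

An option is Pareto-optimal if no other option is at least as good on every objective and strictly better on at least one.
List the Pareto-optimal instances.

A, E, F, G, H, I

A: not dominated (best price).
B: dominated by H (price 51.74≤64.82, vCPUs 55≥51, memory 188≥29).
C: dominated by H (price 51.74≤88.04, vCPUs 55≥43, memory 188≥177).
D: dominated by A (price 23.82≤62.65, vCPUs 46≥14, memory 57≥46).
E: not dominated (best memory).
F: not dominated (best vCPUs).
G: not dominated.
H: not dominated.
I: not dominated.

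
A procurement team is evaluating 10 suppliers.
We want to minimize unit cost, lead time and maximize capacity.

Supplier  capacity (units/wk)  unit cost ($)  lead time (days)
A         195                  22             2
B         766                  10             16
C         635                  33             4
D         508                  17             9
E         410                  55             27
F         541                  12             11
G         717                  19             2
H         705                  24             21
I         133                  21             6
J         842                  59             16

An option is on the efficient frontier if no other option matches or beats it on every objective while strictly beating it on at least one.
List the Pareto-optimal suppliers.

B, D, F, G, J

A: dominated by G (capacity 717≥195, unit cost 19≤22, lead time 2≤2).
B: not dominated (best unit cost).
C: dominated by G (capacity 717≥635, unit cost 19≤33, lead time 2≤4).
D: not dominated.
E: dominated by B (capacity 766≥410, unit cost 10≤55, lead time 16≤27).
F: not dominated.
G: not dominated.
H: dominated by B (capacity 766≥705, unit cost 10≤24, lead time 16≤21).
I: dominated by G (capacity 717≥133, unit cost 19≤21, lead time 2≤6).
J: not dominated (best capacity).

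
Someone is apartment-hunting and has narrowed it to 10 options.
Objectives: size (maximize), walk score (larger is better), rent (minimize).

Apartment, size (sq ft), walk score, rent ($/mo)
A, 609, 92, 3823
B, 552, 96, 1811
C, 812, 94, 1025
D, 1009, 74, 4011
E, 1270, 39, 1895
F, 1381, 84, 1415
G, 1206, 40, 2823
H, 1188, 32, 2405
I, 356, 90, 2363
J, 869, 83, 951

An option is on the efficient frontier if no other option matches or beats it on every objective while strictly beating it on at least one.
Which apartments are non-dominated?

A: dominated by C (size 812≥609, walk score 94≥92, rent 1025≤3823).
B: not dominated (best walk score).
C: not dominated.
D: dominated by F (size 1381≥1009, walk score 84≥74, rent 1415≤4011).
E: dominated by F (size 1381≥1270, walk score 84≥39, rent 1415≤1895).
F: not dominated (best size).
G: dominated by F (size 1381≥1206, walk score 84≥40, rent 1415≤2823).
H: dominated by E (size 1270≥1188, walk score 39≥32, rent 1895≤2405).
I: dominated by B (size 552≥356, walk score 96≥90, rent 1811≤2363).
J: not dominated (best rent).

B, C, F, J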